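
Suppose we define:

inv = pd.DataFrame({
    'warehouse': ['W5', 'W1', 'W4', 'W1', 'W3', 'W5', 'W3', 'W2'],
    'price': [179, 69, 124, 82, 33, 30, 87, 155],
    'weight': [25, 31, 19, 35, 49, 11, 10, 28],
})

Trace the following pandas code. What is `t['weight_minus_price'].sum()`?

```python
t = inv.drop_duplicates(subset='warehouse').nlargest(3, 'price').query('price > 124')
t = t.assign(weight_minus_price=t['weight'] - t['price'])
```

-281

drop duplicate warehouse (keep=first):
  warehouse  price  weight
0        W5    179      25
1        W1     69      31
2        W4    124      19
4        W3     33      49
7        W2    155      28
take 3 rows with largest price:
  warehouse  price  weight
0        W5    179      25
7        W2    155      28
2        W4    124      19
filter rows where price > 124:
  warehouse  price  weight
0        W5    179      25
7        W2    155      28
add column weight_minus_price = t['weight'] - t['price']:
  warehouse  price  weight  weight_minus_price
0        W5    179      25                -154
7        W2    155      28                -127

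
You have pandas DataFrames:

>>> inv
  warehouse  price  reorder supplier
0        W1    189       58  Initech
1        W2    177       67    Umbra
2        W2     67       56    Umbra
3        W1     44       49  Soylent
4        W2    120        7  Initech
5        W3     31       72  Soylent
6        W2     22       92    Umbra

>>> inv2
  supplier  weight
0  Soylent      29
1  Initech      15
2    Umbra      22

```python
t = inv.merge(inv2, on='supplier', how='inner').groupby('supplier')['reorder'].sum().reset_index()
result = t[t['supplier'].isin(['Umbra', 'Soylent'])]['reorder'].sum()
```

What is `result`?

336

merge on 'supplier' (how='inner') → 7 rows:
  warehouse  price  reorder supplier  weight
0        W1    189       58  Initech      15
1        W2    177       67    Umbra      22
2        W2     67       56    Umbra      22
3        W1     44       49  Soylent      29
4        W2    120        7  Initech      15
5        W3     31       72  Soylent      29
6        W2     22       92    Umbra      22
group by supplier, sum of reorder:
supplier
Initech     65
Soylent    121
Umbra      215
Name: reorder, dtype: int64
reset_index():
  supplier  reorder
0  Initech       65
1  Soylent      121
2    Umbra      215
filter rows where supplier in ['Umbra', 'Soylent']:
  supplier  reorder
1  Soylent      121
2    Umbra      215
sum of column 'reorder' → 336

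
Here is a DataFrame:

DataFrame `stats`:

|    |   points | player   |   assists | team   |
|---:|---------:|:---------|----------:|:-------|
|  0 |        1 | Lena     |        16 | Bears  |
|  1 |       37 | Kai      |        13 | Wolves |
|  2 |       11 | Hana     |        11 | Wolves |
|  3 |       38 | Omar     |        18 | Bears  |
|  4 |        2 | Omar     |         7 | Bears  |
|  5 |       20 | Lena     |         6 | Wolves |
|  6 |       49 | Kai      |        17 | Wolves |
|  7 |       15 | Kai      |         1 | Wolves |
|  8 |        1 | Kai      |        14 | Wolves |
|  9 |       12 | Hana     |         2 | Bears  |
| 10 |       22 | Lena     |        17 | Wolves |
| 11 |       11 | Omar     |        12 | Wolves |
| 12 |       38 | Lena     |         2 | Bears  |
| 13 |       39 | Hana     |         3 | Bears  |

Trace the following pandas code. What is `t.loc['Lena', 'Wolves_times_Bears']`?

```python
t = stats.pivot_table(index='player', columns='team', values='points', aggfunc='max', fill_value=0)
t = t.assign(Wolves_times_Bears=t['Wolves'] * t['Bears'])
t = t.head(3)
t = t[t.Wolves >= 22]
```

836

pivot: rows=player, cols=team, max(points):
team    Bears  Wolves
player               
Hana       39      11
Kai         0      49
Lena       38      22
Omar       38      11
add column Wolves_times_Bears = t['Wolves'] * t['Bears']:
team    Bears  Wolves  Wolves_times_Bears
player                                   
Hana       39      11                 429
Kai         0      49                   0
Lena       38      22                 836
Omar       38      11                 418
take first 3 rows:
team    Bears  Wolves  Wolves_times_Bears
player                                   
Hana       39      11                 429
Kai         0      49                   0
Lena       38      22                 836
filter rows where Wolves >= 22:
team    Bears  Wolves  Wolves_times_Bears
player                                   
Kai         0      49                   0
Lena       38      22                 836
Taking the value at row 'Lena', column 'Wolves_times_Bears' gives 836.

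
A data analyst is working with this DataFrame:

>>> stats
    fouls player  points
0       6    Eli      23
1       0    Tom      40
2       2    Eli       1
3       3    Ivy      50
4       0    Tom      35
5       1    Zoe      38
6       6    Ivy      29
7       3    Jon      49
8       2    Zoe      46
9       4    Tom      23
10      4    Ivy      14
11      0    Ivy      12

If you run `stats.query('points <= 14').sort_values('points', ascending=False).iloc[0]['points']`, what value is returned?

14

filter rows where points <= 14:
    fouls player  points
2       2    Eli       1
10      4    Ivy      14
11      0    Ivy      12
sort by points descending:
    fouls player  points
10      4    Ivy      14
11      0    Ivy      12
2       2    Eli       1
Hence 14.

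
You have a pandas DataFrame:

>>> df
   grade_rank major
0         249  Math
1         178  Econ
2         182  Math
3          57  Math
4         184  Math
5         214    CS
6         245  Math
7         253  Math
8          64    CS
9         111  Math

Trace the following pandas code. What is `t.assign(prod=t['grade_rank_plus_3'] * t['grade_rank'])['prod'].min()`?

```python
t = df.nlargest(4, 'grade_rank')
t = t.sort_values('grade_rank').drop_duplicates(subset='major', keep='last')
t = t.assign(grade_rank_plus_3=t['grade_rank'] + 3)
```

take 4 rows with largest grade_rank:
   grade_rank major
7         253  Math
0         249  Math
6         245  Math
5         214    CS
sort by grade_rank:
   grade_rank major
5         214    CS
6         245  Math
0         249  Math
7         253  Math
drop duplicate major (keep=last):
   grade_rank major
5         214    CS
7         253  Math
add column grade_rank_plus_3 = t['grade_rank'] + 3:
   grade_rank major  grade_rank_plus_3
5         214    CS                217
7         253  Math                256
add column prod = t['grade_rank_plus_3'] * t['grade_rank']:
   grade_rank major  grade_rank_plus_3   prod
5         214    CS                217  46438
7         253  Math                256  64768
Reading off the min of column 'prod', we get 46438.

46438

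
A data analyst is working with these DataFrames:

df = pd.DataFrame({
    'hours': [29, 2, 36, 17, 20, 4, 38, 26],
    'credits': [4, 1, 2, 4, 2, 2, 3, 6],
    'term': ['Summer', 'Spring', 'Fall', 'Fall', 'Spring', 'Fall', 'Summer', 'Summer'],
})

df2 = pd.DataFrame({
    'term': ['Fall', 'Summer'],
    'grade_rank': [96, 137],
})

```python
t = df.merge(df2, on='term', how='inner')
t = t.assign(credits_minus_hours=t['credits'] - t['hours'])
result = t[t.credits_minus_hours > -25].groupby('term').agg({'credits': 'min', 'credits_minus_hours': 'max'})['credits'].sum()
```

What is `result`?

8

merge on 'term' (how='inner') → 6 rows:
   hours  credits    term  grade_rank
0     29        4  Summer         137
1     36        2    Fall          96
2     17        4    Fall          96
3      4        2    Fall          96
4     38        3  Summer         137
5     26        6  Summer         137
add column credits_minus_hours = t['credits'] - t['hours']:
   hours  credits    term  grade_rank  credits_minus_hours
0     29        4  Summer         137                  -25
1     36        2    Fall          96                  -34
2     17        4    Fall          96                  -13
3      4        2    Fall          96                   -2
4     38        3  Summer         137                  -35
5     26        6  Summer         137                  -20
filter rows where credits_minus_hours > -25:
   hours  credits    term  grade_rank  credits_minus_hours
2     17        4    Fall          96                  -13
3      4        2    Fall          96                   -2
5     26        6  Summer         137                  -20
group by term: min(credits), max(credits_minus_hours):
        credits  credits_minus_hours
term                                
Fall          2                   -2
Summer        6                  -20
The sum of column 'credits' is 8.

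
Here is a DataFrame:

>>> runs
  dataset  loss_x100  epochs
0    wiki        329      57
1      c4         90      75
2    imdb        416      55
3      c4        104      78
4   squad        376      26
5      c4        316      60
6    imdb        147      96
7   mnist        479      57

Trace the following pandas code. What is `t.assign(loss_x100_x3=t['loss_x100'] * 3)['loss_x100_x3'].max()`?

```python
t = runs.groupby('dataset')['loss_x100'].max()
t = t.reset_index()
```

1437

group by dataset, max of loss_x100:
dataset
c4       316
imdb     416
mnist    479
squad    376
wiki     329
Name: loss_x100, dtype: int64
reset_index():
  dataset  loss_x100
0      c4        316
1    imdb        416
2   mnist        479
3   squad        376
4    wiki        329
add column loss_x100_x3 = t['loss_x100'] * 3:
  dataset  loss_x100  loss_x100_x3
0      c4        316           948
1    imdb        416          1248
2   mnist        479          1437
3   squad        376          1128
4    wiki        329           987
The max of column 'loss_x100_x3' is 1437.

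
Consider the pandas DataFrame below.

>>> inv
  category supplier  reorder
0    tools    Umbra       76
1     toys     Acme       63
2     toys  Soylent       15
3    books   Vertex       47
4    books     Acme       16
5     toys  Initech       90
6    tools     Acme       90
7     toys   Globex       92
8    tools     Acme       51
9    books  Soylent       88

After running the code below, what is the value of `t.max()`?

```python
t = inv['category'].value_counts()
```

4

value_counts of category:
category
toys     4
tools    3
books    3
Name: count, dtype: int64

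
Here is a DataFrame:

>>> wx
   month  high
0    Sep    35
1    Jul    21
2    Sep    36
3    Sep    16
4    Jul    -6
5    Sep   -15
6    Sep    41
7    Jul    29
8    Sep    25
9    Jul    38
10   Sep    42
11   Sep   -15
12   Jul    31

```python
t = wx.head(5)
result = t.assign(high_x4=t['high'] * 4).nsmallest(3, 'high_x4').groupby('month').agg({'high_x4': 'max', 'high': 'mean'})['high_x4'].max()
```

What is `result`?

84

take first 5 rows:
  month  high
0   Sep    35
1   Jul    21
2   Sep    36
3   Sep    16
4   Jul    -6
add column high_x4 = t['high'] * 4:
  month  high  high_x4
0   Sep    35      140
1   Jul    21       84
2   Sep    36      144
3   Sep    16       64
4   Jul    -6      -24
take 3 rows with smallest high_x4:
  month  high  high_x4
4   Jul    -6      -24
3   Sep    16       64
1   Jul    21       84
group by month: max(high_x4), mean(high):
       high_x4  high
month               
Jul         84   7.5
Sep         64  16.0
Hence 84.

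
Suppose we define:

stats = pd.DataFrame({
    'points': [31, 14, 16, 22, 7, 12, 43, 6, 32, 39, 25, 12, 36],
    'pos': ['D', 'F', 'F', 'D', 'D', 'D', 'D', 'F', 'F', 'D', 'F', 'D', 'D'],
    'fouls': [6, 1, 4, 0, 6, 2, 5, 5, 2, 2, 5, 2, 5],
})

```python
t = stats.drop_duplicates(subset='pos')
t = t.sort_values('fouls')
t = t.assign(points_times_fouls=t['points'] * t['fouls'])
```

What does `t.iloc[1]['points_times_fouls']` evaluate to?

drop duplicate pos (keep=first):
   points pos  fouls
0      31   D      6
1      14   F      1
sort by fouls:
   points pos  fouls
1      14   F      1
0      31   D      6
add column points_times_fouls = t['points'] * t['fouls']:
   points pos  fouls  points_times_fouls
1      14   F      1                  14
0      31   D      6                 186
Taking the value at position 1, column 'points_times_fouls' gives 186.

186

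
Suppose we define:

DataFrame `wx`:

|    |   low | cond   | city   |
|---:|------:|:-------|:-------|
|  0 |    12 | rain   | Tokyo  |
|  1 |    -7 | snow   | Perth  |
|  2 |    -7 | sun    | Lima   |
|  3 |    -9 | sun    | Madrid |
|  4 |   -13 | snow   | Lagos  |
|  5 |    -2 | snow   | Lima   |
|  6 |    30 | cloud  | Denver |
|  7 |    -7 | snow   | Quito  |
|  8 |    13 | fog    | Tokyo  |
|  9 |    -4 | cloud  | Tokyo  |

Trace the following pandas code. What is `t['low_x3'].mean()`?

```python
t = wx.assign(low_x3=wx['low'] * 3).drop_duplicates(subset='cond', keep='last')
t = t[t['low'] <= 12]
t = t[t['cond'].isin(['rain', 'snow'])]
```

7.5

add column low_x3 = wx['low'] * 3:
   low   cond    city  low_x3
0   12   rain   Tokyo      36
1   -7   snow   Perth     -21
2   -7    sun    Lima     -21
3   -9    sun  Madrid     -27
4  -13   snow   Lagos     -39
5   -2   snow    Lima      -6
6   30  cloud  Denver      90
7   -7   snow   Quito     -21
8   13    fog   Tokyo      39
9   -4  cloud   Tokyo     -12
drop duplicate cond (keep=last):
   low   cond    city  low_x3
0   12   rain   Tokyo      36
3   -9    sun  Madrid     -27
7   -7   snow   Quito     -21
8   13    fog   Tokyo      39
9   -4  cloud   Tokyo     -12
filter rows where low <= 12:
   low   cond    city  low_x3
0   12   rain   Tokyo      36
3   -9    sun  Madrid     -27
7   -7   snow   Quito     -21
9   -4  cloud   Tokyo     -12
filter rows where cond in ['rain', 'snow']:
   low  cond   city  low_x3
0   12  rain  Tokyo      36
7   -7  snow  Quito     -21
Taking the mean of column 'low_x3' gives 7.5.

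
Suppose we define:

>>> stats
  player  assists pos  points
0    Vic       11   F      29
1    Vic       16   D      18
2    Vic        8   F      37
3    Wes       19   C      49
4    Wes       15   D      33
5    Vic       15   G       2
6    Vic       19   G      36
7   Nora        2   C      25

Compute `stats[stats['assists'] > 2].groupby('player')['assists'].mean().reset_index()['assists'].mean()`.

filter rows where assists > 2:
  player  assists pos  points
0    Vic       11   F      29
1    Vic       16   D      18
2    Vic        8   F      37
3    Wes       19   C      49
4    Wes       15   D      33
5    Vic       15   G       2
6    Vic       19   G      36
group by player, mean of assists:
player
Vic    13.8
Wes    17.0
Name: assists, dtype: float64
reset_index():
  player  assists
0    Vic     13.8
1    Wes     17.0

15.4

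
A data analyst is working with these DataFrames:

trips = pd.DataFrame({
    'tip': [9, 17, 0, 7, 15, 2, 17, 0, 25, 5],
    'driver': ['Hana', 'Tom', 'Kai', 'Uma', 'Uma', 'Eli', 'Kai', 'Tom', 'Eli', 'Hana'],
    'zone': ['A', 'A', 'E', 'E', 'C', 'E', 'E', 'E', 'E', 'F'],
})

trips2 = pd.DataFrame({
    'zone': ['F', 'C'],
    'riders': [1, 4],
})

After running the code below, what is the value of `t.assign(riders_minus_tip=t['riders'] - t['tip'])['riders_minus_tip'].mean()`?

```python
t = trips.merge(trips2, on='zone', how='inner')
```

-7.5

merge on 'zone' (how='inner') → 2 rows:
   tip driver zone  riders
0   15    Uma    C       4
1    5   Hana    F       1
add column riders_minus_tip = t['riders'] - t['tip']:
   tip driver zone  riders  riders_minus_tip
0   15    Uma    C       4               -11
1    5   Hana    F       1                -4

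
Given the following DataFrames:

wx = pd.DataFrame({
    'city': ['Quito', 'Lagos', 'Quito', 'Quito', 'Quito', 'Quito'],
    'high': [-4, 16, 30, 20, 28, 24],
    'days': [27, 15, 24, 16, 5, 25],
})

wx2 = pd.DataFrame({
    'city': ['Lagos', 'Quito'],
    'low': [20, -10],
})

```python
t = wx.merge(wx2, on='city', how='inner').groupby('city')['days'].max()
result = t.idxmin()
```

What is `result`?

Lagos

merge on 'city' (how='inner') → 6 rows:
    city  high  days  low
0  Quito    -4    27  -10
1  Lagos    16    15   20
2  Quito    30    24  -10
3  Quito    20    16  -10
4  Quito    28     5  -10
5  Quito    24    25  -10
group by city, max of days:
city
Lagos    15
Quito    27
Name: days, dtype: int64
label with the smallest value → Lagos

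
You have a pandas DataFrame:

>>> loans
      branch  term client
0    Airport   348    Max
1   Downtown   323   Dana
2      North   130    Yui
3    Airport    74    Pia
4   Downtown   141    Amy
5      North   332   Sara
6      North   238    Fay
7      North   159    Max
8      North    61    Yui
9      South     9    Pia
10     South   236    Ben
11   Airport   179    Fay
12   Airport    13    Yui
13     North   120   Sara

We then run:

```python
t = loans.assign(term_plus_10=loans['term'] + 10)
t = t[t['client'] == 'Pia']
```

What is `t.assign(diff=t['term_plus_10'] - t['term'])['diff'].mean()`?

10.0

add column term_plus_10 = loans['term'] + 10:
      branch  term client  term_plus_10
0    Airport   348    Max           358
1   Downtown   323   Dana           333
2      North   130    Yui           140
3    Airport    74    Pia            84
4   Downtown   141    Amy           151
5      North   332   Sara           342
6      North   238    Fay           248
7      North   159    Max           169
8      North    61    Yui            71
9      South     9    Pia            19
10     South   236    Ben           246
11   Airport   179    Fay           189
12   Airport    13    Yui            23
13     North   120   Sara           130
filter rows where client == 'Pia':
    branch  term client  term_plus_10
3  Airport    74    Pia            84
9    South     9    Pia            19
add column diff = t['term_plus_10'] - t['term']:
    branch  term client  term_plus_10  diff
3  Airport    74    Pia            84    10
9    South     9    Pia            19    10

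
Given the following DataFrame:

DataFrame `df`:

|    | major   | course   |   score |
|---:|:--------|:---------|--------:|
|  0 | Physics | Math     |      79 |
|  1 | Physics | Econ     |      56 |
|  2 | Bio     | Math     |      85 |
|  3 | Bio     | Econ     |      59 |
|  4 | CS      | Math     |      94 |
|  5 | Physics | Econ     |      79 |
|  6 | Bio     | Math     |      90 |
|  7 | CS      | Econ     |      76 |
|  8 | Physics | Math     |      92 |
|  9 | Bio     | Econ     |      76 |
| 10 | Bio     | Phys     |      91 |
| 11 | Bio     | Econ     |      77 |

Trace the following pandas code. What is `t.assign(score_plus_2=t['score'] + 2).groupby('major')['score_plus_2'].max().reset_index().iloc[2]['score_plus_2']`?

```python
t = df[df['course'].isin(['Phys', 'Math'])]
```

filter rows where course in ['Phys', 'Math']:
      major course  score
0   Physics   Math     79
2       Bio   Math     85
4        CS   Math     94
6       Bio   Math     90
8   Physics   Math     92
10      Bio   Phys     91
add column score_plus_2 = t['score'] + 2:
      major course  score  score_plus_2
0   Physics   Math     79            81
2       Bio   Math     85            87
4        CS   Math     94            96
6       Bio   Math     90            92
8   Physics   Math     92            94
10      Bio   Phys     91            93
group by major, max of score_plus_2:
major
Bio        93
CS         96
Physics    94
Name: score_plus_2, dtype: int64
reset_index():
     major  score_plus_2
0      Bio            93
1       CS            96
2  Physics            94
Reading off the value at position 2, column 'score_plus_2', we get 94.

94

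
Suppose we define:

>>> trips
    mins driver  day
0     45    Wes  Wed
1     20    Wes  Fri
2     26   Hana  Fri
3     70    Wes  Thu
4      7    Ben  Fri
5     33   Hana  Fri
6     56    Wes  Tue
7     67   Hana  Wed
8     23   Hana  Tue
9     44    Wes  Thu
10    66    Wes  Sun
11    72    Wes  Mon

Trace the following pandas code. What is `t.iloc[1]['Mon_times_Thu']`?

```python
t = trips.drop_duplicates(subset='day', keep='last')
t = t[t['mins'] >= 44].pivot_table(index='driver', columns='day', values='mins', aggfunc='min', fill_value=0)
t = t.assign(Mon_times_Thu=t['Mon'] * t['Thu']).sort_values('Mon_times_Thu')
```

drop duplicate day (keep=last):
    mins driver  day
5     33   Hana  Fri
7     67   Hana  Wed
8     23   Hana  Tue
9     44    Wes  Thu
10    66    Wes  Sun
11    72    Wes  Mon
filter rows where mins >= 44:
    mins driver  day
7     67   Hana  Wed
9     44    Wes  Thu
10    66    Wes  Sun
11    72    Wes  Mon
pivot: rows=driver, cols=day, min(mins):
day     Mon  Sun  Thu  Wed
driver                    
Hana      0    0    0   67
Wes      72   66   44    0
add column Mon_times_Thu = t['Mon'] * t['Thu']:
day     Mon  Sun  Thu  Wed  Mon_times_Thu
driver                                   
Hana      0    0    0   67              0
Wes      72   66   44    0           3168
sort by Mon_times_Thu:
day     Mon  Sun  Thu  Wed  Mon_times_Thu
driver                                   
Hana      0    0    0   67              0
Wes      72   66   44    0           3168

3168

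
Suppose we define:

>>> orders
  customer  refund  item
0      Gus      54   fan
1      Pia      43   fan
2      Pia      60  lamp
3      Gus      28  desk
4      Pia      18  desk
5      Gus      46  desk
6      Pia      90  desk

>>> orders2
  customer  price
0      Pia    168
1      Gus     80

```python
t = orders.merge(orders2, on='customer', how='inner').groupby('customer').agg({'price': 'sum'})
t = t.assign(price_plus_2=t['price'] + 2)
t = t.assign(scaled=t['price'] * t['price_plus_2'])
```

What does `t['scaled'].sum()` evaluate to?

511008

merge on 'customer' (how='inner') → 7 rows:
  customer  refund  item  price
0      Gus      54   fan     80
1      Pia      43   fan    168
2      Pia      60  lamp    168
3      Gus      28  desk     80
4      Pia      18  desk    168
5      Gus      46  desk     80
6      Pia      90  desk    168
group by customer, sum of price:
          price
customer       
Gus         240
Pia         672
add column price_plus_2 = t['price'] + 2:
          price  price_plus_2
customer                     
Gus         240           242
Pia         672           674
add column scaled = t['price'] * t['price_plus_2']:
          price  price_plus_2  scaled
customer                             
Gus         240           242   58080
Pia         672           674  452928
So sum() = 511008.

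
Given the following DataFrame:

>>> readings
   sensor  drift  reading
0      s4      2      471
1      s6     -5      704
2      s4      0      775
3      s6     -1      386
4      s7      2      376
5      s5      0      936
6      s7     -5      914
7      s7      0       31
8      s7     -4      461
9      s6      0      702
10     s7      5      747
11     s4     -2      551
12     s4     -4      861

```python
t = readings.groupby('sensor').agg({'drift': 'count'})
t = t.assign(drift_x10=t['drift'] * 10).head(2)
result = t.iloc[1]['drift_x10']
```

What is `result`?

group by sensor, count of drift:
        drift
sensor       
s4          4
s5          1
s6          3
s7          5
add column drift_x10 = t['drift'] * 10:
        drift  drift_x10
sensor                  
s4          4         40
s5          1         10
s6          3         30
s7          5         50
take first 2 rows:
        drift  drift_x10
sensor                  
s4          4         40
s5          1         10

10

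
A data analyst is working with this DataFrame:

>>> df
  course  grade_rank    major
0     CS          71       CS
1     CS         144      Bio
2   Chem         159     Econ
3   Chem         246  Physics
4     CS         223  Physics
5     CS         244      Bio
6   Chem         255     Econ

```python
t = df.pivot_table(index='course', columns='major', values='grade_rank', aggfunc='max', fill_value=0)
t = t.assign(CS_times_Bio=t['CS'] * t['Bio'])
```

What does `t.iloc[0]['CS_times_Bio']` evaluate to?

pivot: rows=course, cols=major, max(grade_rank):
major   Bio  CS  Econ  Physics
course                        
CS      244  71     0      223
Chem      0   0   255      246
add column CS_times_Bio = t['CS'] * t['Bio']:
major   Bio  CS  Econ  Physics  CS_times_Bio
course                                      
CS      244  71     0      223         17324
Chem      0   0   255      246             0

17324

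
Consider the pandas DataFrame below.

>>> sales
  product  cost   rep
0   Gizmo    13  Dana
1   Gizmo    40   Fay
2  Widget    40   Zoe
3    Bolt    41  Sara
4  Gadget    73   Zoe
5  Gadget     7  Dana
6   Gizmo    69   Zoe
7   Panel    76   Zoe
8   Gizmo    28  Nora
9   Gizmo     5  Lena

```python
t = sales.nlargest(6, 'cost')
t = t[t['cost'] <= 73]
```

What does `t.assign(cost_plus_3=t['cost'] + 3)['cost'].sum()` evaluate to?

263

take 6 rows with largest cost:
  product  cost   rep
7   Panel    76   Zoe
4  Gadget    73   Zoe
6   Gizmo    69   Zoe
3    Bolt    41  Sara
1   Gizmo    40   Fay
2  Widget    40   Zoe
filter rows where cost <= 73:
  product  cost   rep
4  Gadget    73   Zoe
6   Gizmo    69   Zoe
3    Bolt    41  Sara
1   Gizmo    40   Fay
2  Widget    40   Zoe
add column cost_plus_3 = t['cost'] + 3:
  product  cost   rep  cost_plus_3
4  Gadget    73   Zoe           76
6   Gizmo    69   Zoe           72
3    Bolt    41  Sara           44
1   Gizmo    40   Fay           43
2  Widget    40   Zoe           43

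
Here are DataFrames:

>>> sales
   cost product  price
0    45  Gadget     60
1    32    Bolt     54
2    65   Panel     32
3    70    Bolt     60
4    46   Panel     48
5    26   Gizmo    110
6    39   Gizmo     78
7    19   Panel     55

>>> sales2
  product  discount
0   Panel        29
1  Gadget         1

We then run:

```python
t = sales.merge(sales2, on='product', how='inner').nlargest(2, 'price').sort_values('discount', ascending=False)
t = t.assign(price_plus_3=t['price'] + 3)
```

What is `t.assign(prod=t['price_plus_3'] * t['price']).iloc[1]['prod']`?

merge on 'product' (how='inner') → 4 rows:
   cost product  price  discount
0    45  Gadget     60         1
1    65   Panel     32        29
2    46   Panel     48        29
3    19   Panel     55        29
take 2 rows with largest price:
   cost product  price  discount
0    45  Gadget     60         1
3    19   Panel     55        29
sort by discount descending:
   cost product  price  discount
3    19   Panel     55        29
0    45  Gadget     60         1
add column price_plus_3 = t['price'] + 3:
   cost product  price  discount  price_plus_3
3    19   Panel     55        29            58
0    45  Gadget     60         1            63
add column prod = t['price_plus_3'] * t['price']:
   cost product  price  discount  price_plus_3  prod
3    19   Panel     55        29            58  3190
0    45  Gadget     60         1            63  3780
Taking the value at position 1, column 'prod' gives 3780.

3780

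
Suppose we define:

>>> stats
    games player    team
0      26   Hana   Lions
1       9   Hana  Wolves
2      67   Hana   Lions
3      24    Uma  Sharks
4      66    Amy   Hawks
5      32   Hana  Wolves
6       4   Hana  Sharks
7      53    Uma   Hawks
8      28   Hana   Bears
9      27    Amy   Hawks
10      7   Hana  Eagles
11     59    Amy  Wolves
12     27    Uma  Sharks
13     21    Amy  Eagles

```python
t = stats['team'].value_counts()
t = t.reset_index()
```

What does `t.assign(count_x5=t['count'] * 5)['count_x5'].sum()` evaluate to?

value_counts of team:
team
Wolves    3
Sharks    3
Hawks     3
Lions     2
Eagles    2
Bears     1
Name: count, dtype: int64
reset_index():
     team  count
0  Wolves      3
1  Sharks      3
2   Hawks      3
3   Lions      2
4  Eagles      2
5   Bears      1
add column count_x5 = t['count'] * 5:
     team  count  count_x5
0  Wolves      3        15
1  Sharks      3        15
2   Hawks      3        15
3   Lions      2        10
4  Eagles      2        10
5   Bears      1         5

70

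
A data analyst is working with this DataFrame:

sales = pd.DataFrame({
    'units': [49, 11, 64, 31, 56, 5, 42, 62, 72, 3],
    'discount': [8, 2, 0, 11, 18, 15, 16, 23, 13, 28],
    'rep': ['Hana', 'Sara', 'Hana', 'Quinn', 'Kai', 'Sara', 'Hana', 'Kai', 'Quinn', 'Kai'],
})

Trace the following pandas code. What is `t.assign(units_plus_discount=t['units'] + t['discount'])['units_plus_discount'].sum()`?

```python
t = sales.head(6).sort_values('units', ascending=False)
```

take first 6 rows:
   units  discount    rep
0     49         8   Hana
1     11         2   Sara
2     64         0   Hana
3     31        11  Quinn
4     56        18    Kai
5      5        15   Sara
sort by units descending:
   units  discount    rep
2     64         0   Hana
4     56        18    Kai
0     49         8   Hana
3     31        11  Quinn
1     11         2   Sara
5      5        15   Sara
add column units_plus_discount = t['units'] + t['discount']:
   units  discount    rep  units_plus_discount
2     64         0   Hana                   64
4     56        18    Kai                   74
0     49         8   Hana                   57
3     31        11  Quinn                   42
1     11         2   Sara                   13
5      5        15   Sara                   20

270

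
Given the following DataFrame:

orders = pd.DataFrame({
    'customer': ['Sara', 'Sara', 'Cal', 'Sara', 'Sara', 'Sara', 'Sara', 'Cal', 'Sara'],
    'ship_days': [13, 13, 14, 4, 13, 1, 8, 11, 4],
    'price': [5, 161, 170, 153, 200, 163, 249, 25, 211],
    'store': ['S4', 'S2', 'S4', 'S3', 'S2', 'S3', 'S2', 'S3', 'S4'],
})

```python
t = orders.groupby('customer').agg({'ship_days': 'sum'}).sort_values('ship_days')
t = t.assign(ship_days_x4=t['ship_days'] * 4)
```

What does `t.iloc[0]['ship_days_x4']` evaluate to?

100

group by customer, sum of ship_days:
          ship_days
customer           
Cal              25
Sara             56
sort by ship_days:
          ship_days
customer           
Cal              25
Sara             56
add column ship_days_x4 = t['ship_days'] * 4:
          ship_days  ship_days_x4
customer                         
Cal              25           100
Sara             56           224
value at position 0, column 'ship_days_x4' → 100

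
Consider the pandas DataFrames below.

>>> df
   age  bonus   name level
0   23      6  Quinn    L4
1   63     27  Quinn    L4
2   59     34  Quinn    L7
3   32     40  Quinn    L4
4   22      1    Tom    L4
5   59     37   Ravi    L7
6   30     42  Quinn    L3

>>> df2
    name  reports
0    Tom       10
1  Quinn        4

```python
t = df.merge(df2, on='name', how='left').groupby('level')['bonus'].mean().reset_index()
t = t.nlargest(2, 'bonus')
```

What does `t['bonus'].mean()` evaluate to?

merge on 'name' (how='left') → 7 rows:
   age  bonus   name level  reports
0   23      6  Quinn    L4      4.0
1   63     27  Quinn    L4      4.0
2   59     34  Quinn    L7      4.0
3   32     40  Quinn    L4      4.0
4   22      1    Tom    L4     10.0
5   59     37   Ravi    L7      NaN
6   30     42  Quinn    L3      4.0
group by level, mean of bonus:
level
L3    42.0
L4    18.5
L7    35.5
Name: bonus, dtype: float64
reset_index():
  level  bonus
0    L3   42.0
1    L4   18.5
2    L7   35.5
take 2 rows with largest bonus:
  level  bonus
0    L3   42.0
2    L7   35.5
Taking the mean of column 'bonus' gives 38.75.

38.75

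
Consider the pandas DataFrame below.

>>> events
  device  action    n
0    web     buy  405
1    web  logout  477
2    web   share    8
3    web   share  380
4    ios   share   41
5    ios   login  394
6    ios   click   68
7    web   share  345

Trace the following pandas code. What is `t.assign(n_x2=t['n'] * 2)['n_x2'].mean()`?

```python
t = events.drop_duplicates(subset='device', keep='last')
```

drop duplicate device (keep=last):
  device action    n
6    ios  click   68
7    web  share  345
add column n_x2 = t['n'] * 2:
  device action    n  n_x2
6    ios  click   68   136
7    web  share  345   690
Reading off the mean of column 'n_x2', we get 413.0.

413.0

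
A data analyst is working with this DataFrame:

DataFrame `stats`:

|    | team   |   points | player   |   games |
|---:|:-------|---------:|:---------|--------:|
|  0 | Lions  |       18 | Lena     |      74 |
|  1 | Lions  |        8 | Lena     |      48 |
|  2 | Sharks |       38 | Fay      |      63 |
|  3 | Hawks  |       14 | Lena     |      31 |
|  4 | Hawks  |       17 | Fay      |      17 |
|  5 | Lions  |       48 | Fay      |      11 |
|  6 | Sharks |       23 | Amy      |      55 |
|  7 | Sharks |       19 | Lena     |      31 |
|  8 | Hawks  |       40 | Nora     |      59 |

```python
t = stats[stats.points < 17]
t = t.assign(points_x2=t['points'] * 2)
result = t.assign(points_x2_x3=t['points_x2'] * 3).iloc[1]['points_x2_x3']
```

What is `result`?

filter rows where points < 17:
    team  points player  games
1  Lions       8   Lena     48
3  Hawks      14   Lena     31
add column points_x2 = t['points'] * 2:
    team  points player  games  points_x2
1  Lions       8   Lena     48         16
3  Hawks      14   Lena     31         28
add column points_x2_x3 = t['points_x2'] * 3:
    team  points player  games  points_x2  points_x2_x3
1  Lions       8   Lena     48         16            48
3  Hawks      14   Lena     31         28            84
Hence 84.

84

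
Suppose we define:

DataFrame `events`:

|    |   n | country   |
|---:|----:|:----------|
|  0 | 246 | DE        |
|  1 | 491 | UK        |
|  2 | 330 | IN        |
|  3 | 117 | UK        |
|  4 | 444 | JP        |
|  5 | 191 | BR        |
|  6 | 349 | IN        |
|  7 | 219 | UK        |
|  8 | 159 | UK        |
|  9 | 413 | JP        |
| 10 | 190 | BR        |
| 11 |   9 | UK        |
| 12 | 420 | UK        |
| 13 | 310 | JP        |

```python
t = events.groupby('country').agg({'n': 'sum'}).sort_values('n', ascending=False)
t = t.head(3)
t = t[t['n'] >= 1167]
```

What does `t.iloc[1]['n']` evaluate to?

1167

group by country, sum of n:
            n
country      
BR        381
DE        246
IN        679
JP       1167
UK       1415
sort by n descending:
            n
country      
UK       1415
JP       1167
IN        679
BR        381
DE        246
take first 3 rows:
            n
country      
UK       1415
JP       1167
IN        679
filter rows where n >= 1167:
            n
country      
UK       1415
JP       1167
Reading off the value at position 1, column 'n', we get 1167.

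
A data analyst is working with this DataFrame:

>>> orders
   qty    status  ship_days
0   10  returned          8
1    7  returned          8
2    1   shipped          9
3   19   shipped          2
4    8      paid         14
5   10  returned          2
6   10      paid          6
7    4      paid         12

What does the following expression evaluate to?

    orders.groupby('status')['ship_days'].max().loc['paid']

14

group by status, max of ship_days:
status
paid        14
returned     8
shipped      9
Name: ship_days, dtype: int64
value at index 'paid' → 14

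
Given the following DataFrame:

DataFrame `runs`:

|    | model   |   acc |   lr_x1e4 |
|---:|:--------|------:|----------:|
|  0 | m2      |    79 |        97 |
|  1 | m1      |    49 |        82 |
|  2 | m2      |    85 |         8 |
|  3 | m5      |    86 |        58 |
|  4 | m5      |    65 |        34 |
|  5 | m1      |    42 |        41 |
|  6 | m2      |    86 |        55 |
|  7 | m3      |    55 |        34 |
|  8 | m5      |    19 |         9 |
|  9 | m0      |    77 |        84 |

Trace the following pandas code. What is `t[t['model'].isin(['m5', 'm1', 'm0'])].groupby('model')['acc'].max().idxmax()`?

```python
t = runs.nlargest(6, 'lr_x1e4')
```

m5

take 6 rows with largest lr_x1e4:
  model  acc  lr_x1e4
0    m2   79       97
9    m0   77       84
1    m1   49       82
3    m5   86       58
6    m2   86       55
5    m1   42       41
filter rows where model in ['m5', 'm1', 'm0']:
  model  acc  lr_x1e4
9    m0   77       84
1    m1   49       82
3    m5   86       58
5    m1   42       41
group by model, max of acc:
model
m0    77
m1    49
m5    86
Name: acc, dtype: int64
Taking the label with the largest value gives m5.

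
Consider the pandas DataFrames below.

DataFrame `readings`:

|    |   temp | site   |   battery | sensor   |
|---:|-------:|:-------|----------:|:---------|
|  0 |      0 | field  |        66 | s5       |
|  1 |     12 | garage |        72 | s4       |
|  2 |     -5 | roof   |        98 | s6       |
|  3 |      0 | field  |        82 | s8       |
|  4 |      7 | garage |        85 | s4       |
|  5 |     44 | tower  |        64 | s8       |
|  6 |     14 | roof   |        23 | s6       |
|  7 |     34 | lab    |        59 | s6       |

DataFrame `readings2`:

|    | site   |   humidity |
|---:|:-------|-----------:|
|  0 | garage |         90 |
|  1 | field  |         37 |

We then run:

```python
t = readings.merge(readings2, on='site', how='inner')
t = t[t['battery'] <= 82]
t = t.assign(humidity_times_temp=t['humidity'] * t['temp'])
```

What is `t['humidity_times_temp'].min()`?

0

merge on 'site' (how='inner') → 4 rows:
   temp    site  battery sensor  humidity
0     0   field       66     s5        37
1    12  garage       72     s4        90
2     0   field       82     s8        37
3     7  garage       85     s4        90
filter rows where battery <= 82:
   temp    site  battery sensor  humidity
0     0   field       66     s5        37
1    12  garage       72     s4        90
2     0   field       82     s8        37
add column humidity_times_temp = t['humidity'] * t['temp']:
   temp    site  battery sensor  humidity  humidity_times_temp
0     0   field       66     s5        37                    0
1    12  garage       72     s4        90                 1080
2     0   field       82     s8        37                    0
The min of column 'humidity_times_temp' is 0.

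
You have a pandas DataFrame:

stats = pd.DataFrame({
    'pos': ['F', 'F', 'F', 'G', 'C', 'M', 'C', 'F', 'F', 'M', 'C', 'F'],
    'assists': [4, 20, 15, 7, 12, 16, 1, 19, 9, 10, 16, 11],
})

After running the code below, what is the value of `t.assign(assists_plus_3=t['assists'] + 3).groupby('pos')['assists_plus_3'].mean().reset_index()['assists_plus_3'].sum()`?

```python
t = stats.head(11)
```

55.0666666667

take first 11 rows:
   pos  assists
0    F        4
1    F       20
2    F       15
3    G        7
4    C       12
5    M       16
6    C        1
7    F       19
8    F        9
9    M       10
10   C       16
add column assists_plus_3 = t['assists'] + 3:
   pos  assists  assists_plus_3
0    F        4               7
1    F       20              23
2    F       15              18
3    G        7              10
4    C       12              15
5    M       16              19
6    C        1               4
7    F       19              22
8    F        9              12
9    M       10              13
10   C       16              19
group by pos, mean of assists_plus_3:
pos
C    12.666667
F    16.400000
G    10.000000
M    16.000000
Name: assists_plus_3, dtype: float64
reset_index():
  pos  assists_plus_3
0   C       12.666667
1   F       16.400000
2   G       10.000000
3   M       16.000000
So sum() = 55.0666666667.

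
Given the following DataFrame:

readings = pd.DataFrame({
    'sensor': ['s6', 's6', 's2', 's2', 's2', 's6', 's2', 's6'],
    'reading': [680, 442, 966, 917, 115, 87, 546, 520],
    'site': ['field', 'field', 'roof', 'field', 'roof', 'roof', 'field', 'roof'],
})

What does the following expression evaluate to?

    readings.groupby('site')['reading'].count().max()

4

group by site, count of reading:
site
field    4
roof     4
Name: reading, dtype: int64
The max of the resulting series is 4.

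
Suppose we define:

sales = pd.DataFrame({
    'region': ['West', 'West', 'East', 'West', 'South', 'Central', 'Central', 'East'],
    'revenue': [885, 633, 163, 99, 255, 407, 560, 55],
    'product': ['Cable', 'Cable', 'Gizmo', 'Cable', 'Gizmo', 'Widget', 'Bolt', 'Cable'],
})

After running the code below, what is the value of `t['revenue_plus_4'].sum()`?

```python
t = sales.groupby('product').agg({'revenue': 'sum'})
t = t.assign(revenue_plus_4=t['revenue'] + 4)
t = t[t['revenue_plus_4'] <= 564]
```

group by product, sum of revenue:
         revenue
product         
Bolt         560
Cable       1672
Gizmo        418
Widget       407
add column revenue_plus_4 = t['revenue'] + 4:
         revenue  revenue_plus_4
product                         
Bolt         560             564
Cable       1672            1676
Gizmo        418             422
Widget       407             411
filter rows where revenue_plus_4 <= 564:
         revenue  revenue_plus_4
product                         
Bolt         560             564
Gizmo        418             422
Widget       407             411
Taking the sum of column 'revenue_plus_4' gives 1397.

1397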